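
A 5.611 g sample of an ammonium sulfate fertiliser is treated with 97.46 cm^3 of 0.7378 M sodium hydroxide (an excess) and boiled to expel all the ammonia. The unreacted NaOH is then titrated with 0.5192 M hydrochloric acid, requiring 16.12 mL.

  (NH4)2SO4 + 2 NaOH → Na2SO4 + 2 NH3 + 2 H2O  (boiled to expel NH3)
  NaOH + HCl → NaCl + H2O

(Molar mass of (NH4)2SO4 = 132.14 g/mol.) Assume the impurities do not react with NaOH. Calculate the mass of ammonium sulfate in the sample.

n(NaOH) added = 0.09746 × 0.7378 = 0.07191 mol
n(HCl) used in back-titration = 0.01612 × 0.5192 = 8.370 × 10^-3 mol
n(NaOH) left over = 8.370 × 10^-3 mol (1:1 ratio)
n(NaOH) consumed by analyte = 0.07191 − 8.370 × 10^-3 = 0.06354 mol
From the 1:2 ratio, n((NH4)2SO4) = 1/2 × 0.06354 = 0.03177 mol
mass of (NH4)2SO4 = 0.03177 × 132.14 = 4.198 g

4.198 g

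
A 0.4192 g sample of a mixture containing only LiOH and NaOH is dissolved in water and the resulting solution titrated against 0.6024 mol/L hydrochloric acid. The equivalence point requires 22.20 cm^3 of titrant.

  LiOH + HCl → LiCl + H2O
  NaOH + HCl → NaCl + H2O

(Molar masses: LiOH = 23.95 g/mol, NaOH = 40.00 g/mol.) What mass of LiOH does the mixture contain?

n(HCl) = 0.02220 × 0.6024 = 0.01337 mol
Let x = n(LiOH), y = n(NaOH).
Titrant: 1x + 1y = 0.01337;  mass: 23.95x + 40.00y = 0.4192
Solving, x = 7.211 × 10^-3 mol, y = 6.163 × 10^-3 mol
mass of LiOH = 7.211 × 10^-3 × 23.95 = 0.1727 g

0.1727 g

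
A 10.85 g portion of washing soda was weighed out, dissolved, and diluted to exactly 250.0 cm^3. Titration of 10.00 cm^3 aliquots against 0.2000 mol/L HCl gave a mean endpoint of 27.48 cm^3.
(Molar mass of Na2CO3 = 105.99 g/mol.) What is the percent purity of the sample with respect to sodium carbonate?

67.11 %

Na2CO3 + 2 HCl → 2 NaCl + H2O + CO2
n(HCl) per titration = 0.02748 × 0.2000 = 5.496 × 10^-3 mol
From the 1:2 ratio, n(Na2CO3) in each aliquot = 1/2 × 5.496 × 10^-3 = 2.748 × 10^-3 mol
n(Na2CO3) in the whole flask = 2.748 × 10^-3 × 250.0/10.00 = 0.06870 mol
mass of Na2CO3 = 0.06870 × 105.99 = 7.282 g
% Na2CO3 = 7.282 / 10.85 × 100 = 67.11 %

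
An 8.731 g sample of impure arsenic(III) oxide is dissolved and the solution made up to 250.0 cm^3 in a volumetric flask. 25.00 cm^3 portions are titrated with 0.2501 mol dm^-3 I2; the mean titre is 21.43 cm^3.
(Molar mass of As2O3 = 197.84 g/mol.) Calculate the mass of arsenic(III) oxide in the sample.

5.302 g

As2O3 + 2 I2 + 2 H2O → As2O5 + 4 HI
n(I2) per titration = 0.02143 × 0.2501 = 5.360 × 10^-3 mol
From the 1:2 ratio, n(As2O3) in each aliquot = 1/2 × 5.360 × 10^-3 = 2.680 × 10^-3 mol
n(As2O3) in the whole flask = 2.680 × 10^-3 × 250.0/25.00 = 0.02680 mol
mass of As2O3 = 0.02680 × 197.84 = 5.302 g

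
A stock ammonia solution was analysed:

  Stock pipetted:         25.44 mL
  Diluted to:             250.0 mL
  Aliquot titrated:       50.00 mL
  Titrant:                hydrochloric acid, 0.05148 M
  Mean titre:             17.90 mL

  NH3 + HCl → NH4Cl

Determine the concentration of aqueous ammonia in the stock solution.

n(HCl) = 0.01790 × 0.05148 = 9.215 × 10^-4 mol
n(NH3) in the aliquot = 9.215 × 10^-4 mol (1:1 ratio)
[NH3]_dilute = 9.215 × 10^-4 / 0.05000 = 0.01843 mol/L
Dilution factor = 250.0 / 25.44 = 9.827
[NH3]_stock = 0.01843 × 9.827 = 0.1811 mol/L

0.1811 M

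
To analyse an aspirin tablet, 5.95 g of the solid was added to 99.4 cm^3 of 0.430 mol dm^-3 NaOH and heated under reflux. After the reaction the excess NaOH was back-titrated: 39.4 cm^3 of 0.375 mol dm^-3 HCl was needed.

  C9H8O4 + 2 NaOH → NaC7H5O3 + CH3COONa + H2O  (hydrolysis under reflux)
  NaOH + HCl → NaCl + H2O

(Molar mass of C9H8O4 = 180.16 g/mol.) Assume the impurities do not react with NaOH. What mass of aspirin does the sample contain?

n(NaOH) added = 0.0994 × 0.430 = 0.0427 mol
n(HCl) used in back-titration = 0.0394 × 0.375 = 0.0148 mol
n(NaOH) left over = 0.0148 mol (1:1 ratio)
n(NaOH) consumed by analyte = 0.0427 − 0.0148 = 0.0280 mol
From the 1:2 ratio, n(C9H8O4) = 1/2 × 0.0280 = 0.0140 mol
mass of C9H8O4 = 0.0140 × 180.16 = 2.52 g

2.52 g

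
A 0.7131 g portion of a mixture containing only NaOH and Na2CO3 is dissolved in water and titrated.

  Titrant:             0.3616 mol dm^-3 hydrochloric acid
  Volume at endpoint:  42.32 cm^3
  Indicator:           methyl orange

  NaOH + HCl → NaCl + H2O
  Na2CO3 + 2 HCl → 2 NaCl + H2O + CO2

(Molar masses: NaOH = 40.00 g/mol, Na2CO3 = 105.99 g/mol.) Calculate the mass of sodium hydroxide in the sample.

n(HCl) = 0.04232 × 0.3616 = 0.01530 mol
Let x = n(NaOH), y = n(Na2CO3).
Titrant: 1x + 2y = 0.01530;  mass: 40.00x + 105.99y = 0.7131
Solving, x = 7.532 × 10^-3 mol, y = 3.885 × 10^-3 mol
mass of NaOH = 7.532 × 10^-3 × 40.00 = 0.3013 g

0.3013 g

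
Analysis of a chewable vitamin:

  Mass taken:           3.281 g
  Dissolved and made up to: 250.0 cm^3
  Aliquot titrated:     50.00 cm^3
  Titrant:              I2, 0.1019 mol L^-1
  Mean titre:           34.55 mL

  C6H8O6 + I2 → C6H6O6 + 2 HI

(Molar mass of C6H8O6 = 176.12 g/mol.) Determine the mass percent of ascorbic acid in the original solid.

n(I2) per titration = 0.03455 × 0.1019 = 3.521 × 10^-3 mol
n(C6H8O6) in each aliquot = 3.521 × 10^-3 mol (1:1 ratio)
n(C6H8O6) in the whole flask = 3.521 × 10^-3 × 250.0/50.00 = 0.01760 mol
mass of C6H8O6 = 0.01760 × 176.12 = 3.100 g
% C6H8O6 = 3.100 / 3.281 × 100 = 94.49 %

94.49 %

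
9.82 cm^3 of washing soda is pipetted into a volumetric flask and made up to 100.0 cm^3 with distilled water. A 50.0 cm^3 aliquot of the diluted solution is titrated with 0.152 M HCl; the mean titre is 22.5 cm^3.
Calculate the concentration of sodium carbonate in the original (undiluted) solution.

Na2CO3 + 2 HCl → 2 NaCl + H2O + CO2
n(HCl) = 0.0225 × 0.152 = 3.42 × 10^-3 mol
From the 1:2 ratio, n(Na2CO3) in the aliquot = 1/2 × 3.42 × 10^-3 = 1.71 × 10^-3 mol
[Na2CO3]_dilute = 1.71 × 10^-3 / 0.0500 = 0.0342 mol/L
Dilution factor = 100.0 / 9.82 = 10.18
[Na2CO3]_stock = 0.0342 × 10.18 = 0.348 mol/L

0.348 M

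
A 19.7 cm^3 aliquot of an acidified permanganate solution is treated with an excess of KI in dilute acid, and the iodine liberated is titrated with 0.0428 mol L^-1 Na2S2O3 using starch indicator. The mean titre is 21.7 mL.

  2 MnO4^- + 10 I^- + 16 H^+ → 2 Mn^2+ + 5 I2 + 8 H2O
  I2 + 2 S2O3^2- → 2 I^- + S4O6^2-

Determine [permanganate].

0.00943 mol/L

n(S2O3^2-) = 0.0217 × 0.0428 = 9.29 × 10^-4 mol
n(I2) = n(S2O3^2-)/2 = 4.64 × 10^-4 mol
From the 2:5 ratio, n(MnO4^-) in the aliquot = 2/5 × 4.64 × 10^-4 = 1.86 × 10^-4 mol
[MnO4^-] = 1.86 × 10^-4 / 0.0197 = 0.00943 mol/L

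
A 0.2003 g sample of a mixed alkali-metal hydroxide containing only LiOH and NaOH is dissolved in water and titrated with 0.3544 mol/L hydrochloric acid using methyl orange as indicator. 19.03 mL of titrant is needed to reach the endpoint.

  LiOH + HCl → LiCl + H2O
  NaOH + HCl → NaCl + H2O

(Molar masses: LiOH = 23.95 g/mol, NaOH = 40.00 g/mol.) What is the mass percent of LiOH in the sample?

n(HCl) = 0.01903 × 0.3544 = 6.744 × 10^-3 mol
Let x = n(LiOH), y = n(NaOH).
Titrant: 1x + 1y = 6.744 × 10^-3;  mass: 23.95x + 40.00y = 0.2003
Solving, x = 4.328 × 10^-3 mol, y = 2.416 × 10^-3 mol
mass of LiOH = 4.328 × 10^-3 × 23.95 = 0.1037 g
% LiOH = 0.1037 / 0.2003 × 100 = 51.75 %

51.75 %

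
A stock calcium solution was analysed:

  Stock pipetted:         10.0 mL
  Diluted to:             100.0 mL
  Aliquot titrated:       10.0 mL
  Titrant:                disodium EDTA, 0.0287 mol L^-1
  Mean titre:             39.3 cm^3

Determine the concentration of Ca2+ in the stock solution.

Ca^2+ + EDTA^4- → [Ca(EDTA)]^2-
n(EDTA) = 0.0393 × 0.0287 = 1.13 × 10^-3 mol
n(Ca2+) in the aliquot = 1.13 × 10^-3 mol (1:1 ratio)
[Ca2+]_dilute = 1.13 × 10^-3 / 0.0100 = 0.113 mol/L
Dilution factor = 100.0 / 10.0 = 10.00
[Ca2+]_stock = 0.113 × 10.00 = 1.13 mol/L

1.13 mol/L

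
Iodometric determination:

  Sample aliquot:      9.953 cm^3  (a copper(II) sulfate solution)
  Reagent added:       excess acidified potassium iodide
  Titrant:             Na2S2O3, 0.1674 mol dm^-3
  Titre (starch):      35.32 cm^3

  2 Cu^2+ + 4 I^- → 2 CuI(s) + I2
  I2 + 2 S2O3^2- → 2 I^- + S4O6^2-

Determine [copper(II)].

n(S2O3^2-) = 0.03532 × 0.1674 = 5.913 × 10^-3 mol
n(I2) = n(S2O3^2-)/2 = 2.956 × 10^-3 mol
From the 2:1 ratio, n(Cu2+) in the aliquot = 2/1 × 2.956 × 10^-3 = 5.913 × 10^-3 mol
[Cu2+] = 5.913 × 10^-3 / 0.009953 = 0.5940 mol/L

0.5940 mol/L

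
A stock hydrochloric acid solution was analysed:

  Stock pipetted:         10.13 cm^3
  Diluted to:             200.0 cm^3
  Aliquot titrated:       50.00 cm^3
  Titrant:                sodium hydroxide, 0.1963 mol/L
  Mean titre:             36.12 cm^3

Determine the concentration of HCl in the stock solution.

2.800 mol/L

HCl + NaOH → NaCl + H2O
n(NaOH) = 0.03612 × 0.1963 = 7.090 × 10^-3 mol
n(HCl) in the aliquot = 7.090 × 10^-3 mol (1:1 ratio)
[HCl]_dilute = 7.090 × 10^-3 / 0.05000 = 0.1418 mol/L
Dilution factor = 200.0 / 10.13 = 19.74
[HCl]_stock = 0.1418 × 19.74 = 2.800 mol/L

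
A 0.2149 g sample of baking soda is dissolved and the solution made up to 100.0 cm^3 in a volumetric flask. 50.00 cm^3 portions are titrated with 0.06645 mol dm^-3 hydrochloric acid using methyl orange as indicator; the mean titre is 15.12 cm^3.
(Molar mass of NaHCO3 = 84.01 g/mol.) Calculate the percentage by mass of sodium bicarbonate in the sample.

78.55 %

NaHCO3 + HCl → NaCl + H2O + CO2
n(HCl) per titration = 0.01512 × 0.06645 = 1.005 × 10^-3 mol
n(NaHCO3) in each aliquot = 1.005 × 10^-3 mol (1:1 ratio)
n(NaHCO3) in the whole flask = 1.005 × 10^-3 × 100.0/50.00 = 2.009 × 10^-3 mol
mass of NaHCO3 = 2.009 × 10^-3 × 84.01 = 0.1688 g
% NaHCO3 = 0.1688 / 0.2149 × 100 = 78.55 %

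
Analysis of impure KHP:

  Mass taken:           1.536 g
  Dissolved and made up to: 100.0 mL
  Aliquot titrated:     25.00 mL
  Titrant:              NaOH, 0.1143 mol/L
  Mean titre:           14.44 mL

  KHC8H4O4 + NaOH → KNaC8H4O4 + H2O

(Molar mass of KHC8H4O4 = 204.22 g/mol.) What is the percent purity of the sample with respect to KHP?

87.78 %

n(NaOH) per titration = 0.01444 × 0.1143 = 1.650 × 10^-3 mol
n(KHC8H4O4) in each aliquot = 1.650 × 10^-3 mol (1:1 ratio)
n(KHC8H4O4) in the whole flask = 1.650 × 10^-3 × 100.0/25.00 = 6.602 × 10^-3 mol
mass of KHC8H4O4 = 6.602 × 10^-3 × 204.22 = 1.348 g
% KHC8H4O4 = 1.348 / 1.536 × 100 = 87.78 %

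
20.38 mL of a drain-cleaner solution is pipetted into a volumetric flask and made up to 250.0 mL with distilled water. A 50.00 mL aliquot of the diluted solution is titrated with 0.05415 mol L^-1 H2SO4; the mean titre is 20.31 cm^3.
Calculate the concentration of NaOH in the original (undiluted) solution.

0.5396 mol/L

2 NaOH + H2SO4 → Na2SO4 + 2 H2O
n(H2SO4) = 0.02031 × 0.05415 = 1.100 × 10^-3 mol
From the 2:1 ratio, n(NaOH) in the aliquot = 2/1 × 1.100 × 10^-3 = 2.200 × 10^-3 mol
[NaOH]_dilute = 2.200 × 10^-3 / 0.05000 = 0.04399 mol/L
Dilution factor = 250.0 / 20.38 = 12.27
[NaOH]_stock = 0.04399 × 12.27 = 0.5396 mol/L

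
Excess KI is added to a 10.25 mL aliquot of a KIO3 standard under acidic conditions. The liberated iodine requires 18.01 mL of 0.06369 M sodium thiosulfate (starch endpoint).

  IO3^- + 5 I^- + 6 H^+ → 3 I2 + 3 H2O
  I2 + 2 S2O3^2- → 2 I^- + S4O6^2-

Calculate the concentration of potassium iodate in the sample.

0.01865 M

n(S2O3^2-) = 0.01801 × 0.06369 = 1.147 × 10^-3 mol
n(I2) = n(S2O3^2-)/2 = 5.735 × 10^-4 mol
From the 1:3 ratio, n(IO3^-) in the aliquot = 1/3 × 5.735 × 10^-4 = 1.912 × 10^-4 mol
[IO3^-] = 1.912 × 10^-4 / 0.01025 = 0.01865 mol/L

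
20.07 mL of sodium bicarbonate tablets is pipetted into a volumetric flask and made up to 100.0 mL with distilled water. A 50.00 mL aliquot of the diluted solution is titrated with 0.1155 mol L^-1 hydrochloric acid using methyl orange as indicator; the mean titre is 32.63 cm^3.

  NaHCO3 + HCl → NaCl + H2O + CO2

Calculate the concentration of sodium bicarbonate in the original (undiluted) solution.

n(HCl) = 0.03263 × 0.1155 = 3.769 × 10^-3 mol
n(NaHCO3) in the aliquot = 3.769 × 10^-3 mol (1:1 ratio)
[NaHCO3]_dilute = 3.769 × 10^-3 / 0.05000 = 0.07538 mol/L
Dilution factor = 100.0 / 20.07 = 4.983
[NaHCO3]_stock = 0.07538 × 4.983 = 0.3756 mol/L

0.3756 mol/L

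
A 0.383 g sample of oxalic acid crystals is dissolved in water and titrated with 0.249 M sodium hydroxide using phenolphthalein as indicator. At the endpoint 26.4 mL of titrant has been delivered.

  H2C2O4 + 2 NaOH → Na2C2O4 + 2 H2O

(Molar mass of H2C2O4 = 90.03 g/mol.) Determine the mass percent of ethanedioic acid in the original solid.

n(NaOH) = 0.0264 L × 0.249 mol/L = 6.57 × 10^-3 mol
From the 1:2 ratio, n(H2C2O4) = 1/2 × 6.57 × 10^-3 = 3.29 × 10^-3 mol
mass of H2C2O4 = 3.29 × 10^-3 × 90.03 g/mol = 0.296 g
% H2C2O4 = 0.296 / 0.383 × 100 = 77.3 %

77.3 %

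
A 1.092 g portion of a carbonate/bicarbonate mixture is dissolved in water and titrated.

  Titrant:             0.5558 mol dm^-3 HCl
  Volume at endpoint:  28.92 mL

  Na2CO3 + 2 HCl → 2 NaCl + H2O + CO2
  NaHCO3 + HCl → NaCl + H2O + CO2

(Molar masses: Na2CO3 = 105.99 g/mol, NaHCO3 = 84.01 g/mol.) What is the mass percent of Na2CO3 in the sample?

n(HCl) = 0.02892 × 0.5558 = 0.01607 mol
Let x = n(Na2CO3), y = n(NaHCO3).
Titrant: 2x + 1y = 0.01607;  mass: 105.99x + 84.01y = 1.092
Solving, x = 4.165 × 10^-3 mol, y = 7.744 × 10^-3 mol
mass of Na2CO3 = 4.165 × 10^-3 × 105.99 = 0.4414 g
% Na2CO3 = 0.4414 / 1.092 × 100 = 40.43 %

40.43 %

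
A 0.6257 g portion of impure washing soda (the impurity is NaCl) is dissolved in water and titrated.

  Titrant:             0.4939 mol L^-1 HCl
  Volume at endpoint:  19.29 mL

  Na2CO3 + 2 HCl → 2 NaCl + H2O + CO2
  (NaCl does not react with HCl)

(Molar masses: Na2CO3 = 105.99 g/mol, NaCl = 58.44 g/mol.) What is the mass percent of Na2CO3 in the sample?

n(HCl) = 0.01929 × 0.4939 = 9.527 × 10^-3 mol
Let x = n(Na2CO3), y = n(NaCl).
Titrant: 2x = 9.527 × 10^-3;  mass: 105.99x + 58.44y = 0.6257
Solving, x = 4.764 × 10^-3 mol, y = 2.067 × 10^-3 mol
mass of Na2CO3 = 4.764 × 10^-3 × 105.99 = 0.5049 g
% Na2CO3 = 0.5049 / 0.6257 × 100 = 80.69 %

80.69 %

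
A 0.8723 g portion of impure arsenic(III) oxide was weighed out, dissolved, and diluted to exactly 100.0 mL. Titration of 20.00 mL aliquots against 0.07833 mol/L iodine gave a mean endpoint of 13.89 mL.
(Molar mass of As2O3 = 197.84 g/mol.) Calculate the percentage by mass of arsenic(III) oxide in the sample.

As2O3 + 2 I2 + 2 H2O → As2O5 + 4 HI
n(I2) per titration = 0.01389 × 0.07833 = 1.088 × 10^-3 mol
From the 1:2 ratio, n(As2O3) in each aliquot = 1/2 × 1.088 × 10^-3 = 5.440 × 10^-4 mol
n(As2O3) in the whole flask = 5.440 × 10^-4 × 100.0/20.00 = 2.720 × 10^-3 mol
mass of As2O3 = 2.720 × 10^-3 × 197.84 = 0.5381 g
% As2O3 = 0.5381 / 0.8723 × 100 = 61.69 %

61.69 %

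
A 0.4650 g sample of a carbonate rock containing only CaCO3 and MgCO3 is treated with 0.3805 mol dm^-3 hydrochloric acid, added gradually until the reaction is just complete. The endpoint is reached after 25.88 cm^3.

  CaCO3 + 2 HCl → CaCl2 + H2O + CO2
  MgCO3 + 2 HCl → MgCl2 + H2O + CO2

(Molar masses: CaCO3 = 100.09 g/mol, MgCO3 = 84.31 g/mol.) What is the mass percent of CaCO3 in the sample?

68.05 %

n(HCl) = 0.02588 × 0.3805 = 9.847 × 10^-3 mol
Let x = n(CaCO3), y = n(MgCO3).
Titrant: 2x + 2y = 9.847 × 10^-3;  mass: 100.09x + 84.31y = 0.4650
Solving, x = 3.161 × 10^-3 mol, y = 1.762 × 10^-3 mol
mass of CaCO3 = 3.161 × 10^-3 × 100.09 = 0.3164 g
% CaCO3 = 0.3164 / 0.4650 × 100 = 68.05 %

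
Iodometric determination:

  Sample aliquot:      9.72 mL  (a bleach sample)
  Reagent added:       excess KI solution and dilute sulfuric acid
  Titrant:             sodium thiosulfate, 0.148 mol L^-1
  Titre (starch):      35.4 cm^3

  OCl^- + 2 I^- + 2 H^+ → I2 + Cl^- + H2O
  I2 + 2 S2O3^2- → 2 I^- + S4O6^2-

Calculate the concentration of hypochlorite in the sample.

0.270 mol/L

n(S2O3^2-) = 0.0354 × 0.148 = 5.24 × 10^-3 mol
n(I2) = n(S2O3^2-)/2 = 2.62 × 10^-3 mol
n(OCl^-) in the aliquot = 2.62 × 10^-3 mol (1:1 ratio)
[OCl^-] = 2.62 × 10^-3 / 0.00972 = 0.270 mol/L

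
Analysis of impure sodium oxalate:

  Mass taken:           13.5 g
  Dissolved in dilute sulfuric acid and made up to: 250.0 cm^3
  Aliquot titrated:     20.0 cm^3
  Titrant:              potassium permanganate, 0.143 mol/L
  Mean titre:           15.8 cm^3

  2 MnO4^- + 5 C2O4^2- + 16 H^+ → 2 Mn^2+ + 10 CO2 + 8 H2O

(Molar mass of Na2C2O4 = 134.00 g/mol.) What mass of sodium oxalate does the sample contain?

9.46 g

n(KMnO4) per titration = 0.0158 × 0.143 = 2.26 × 10^-3 mol
From the 5:2 ratio, n(Na2C2O4) in each aliquot = 5/2 × 2.26 × 10^-3 = 5.65 × 10^-3 mol
n(Na2C2O4) in the whole flask = 5.65 × 10^-3 × 250.0/20.0 = 0.0706 mol
mass of Na2C2O4 = 0.0706 × 134.00 = 9.46 g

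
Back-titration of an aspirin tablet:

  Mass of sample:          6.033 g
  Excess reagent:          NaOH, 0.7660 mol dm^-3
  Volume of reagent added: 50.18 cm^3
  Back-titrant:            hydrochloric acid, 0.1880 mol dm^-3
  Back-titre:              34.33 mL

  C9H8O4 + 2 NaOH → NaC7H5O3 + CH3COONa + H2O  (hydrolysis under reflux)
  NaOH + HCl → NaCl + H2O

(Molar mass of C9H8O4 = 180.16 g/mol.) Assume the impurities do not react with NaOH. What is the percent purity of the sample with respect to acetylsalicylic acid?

n(NaOH) added = 0.05018 × 0.7660 = 0.03844 mol
n(HCl) used in back-titration = 0.03433 × 0.1880 = 6.454 × 10^-3 mol
n(NaOH) left over = 6.454 × 10^-3 mol (1:1 ratio)
n(NaOH) consumed by analyte = 0.03844 − 6.454 × 10^-3 = 0.03198 mol
From the 1:2 ratio, n(C9H8O4) = 1/2 × 0.03198 = 0.01599 mol
mass of C9H8O4 = 0.01599 × 180.16 = 2.881 g
% C9H8O4 = 2.881 / 6.033 × 100 = 47.76 %

47.76 %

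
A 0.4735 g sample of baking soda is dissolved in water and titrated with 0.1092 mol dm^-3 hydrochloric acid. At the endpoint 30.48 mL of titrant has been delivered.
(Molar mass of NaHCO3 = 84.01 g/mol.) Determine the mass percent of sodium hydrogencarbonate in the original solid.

59.05 %

NaHCO3 + HCl → NaCl + H2O + CO2
n(HCl) = 0.03048 L × 0.1092 mol/L = 3.328 × 10^-3 mol
n(NaHCO3) = 3.328 × 10^-3 mol (1:1 ratio)
mass of NaHCO3 = 3.328 × 10^-3 × 84.01 g/mol = 0.2796 g
% NaHCO3 = 0.2796 / 0.4735 × 100 = 59.05 %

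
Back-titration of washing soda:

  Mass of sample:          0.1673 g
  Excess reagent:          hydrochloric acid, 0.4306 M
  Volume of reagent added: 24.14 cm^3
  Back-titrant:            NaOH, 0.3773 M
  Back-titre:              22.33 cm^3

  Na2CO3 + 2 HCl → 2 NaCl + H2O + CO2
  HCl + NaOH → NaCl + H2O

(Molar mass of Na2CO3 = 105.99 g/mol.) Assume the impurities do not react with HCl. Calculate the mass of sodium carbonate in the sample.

0.1044 g

n(HCl) added = 0.02414 × 0.4306 = 0.01039 mol
n(NaOH) used in back-titration = 0.02233 × 0.3773 = 8.425 × 10^-3 mol
n(HCl) left over = 8.425 × 10^-3 mol (1:1 ratio)
n(HCl) consumed by analyte = 0.01039 − 8.425 × 10^-3 = 1.970 × 10^-3 mol
From the 1:2 ratio, n(Na2CO3) = 1/2 × 1.970 × 10^-3 = 9.848 × 10^-4 mol
mass of Na2CO3 = 9.848 × 10^-4 × 105.99 = 0.1044 g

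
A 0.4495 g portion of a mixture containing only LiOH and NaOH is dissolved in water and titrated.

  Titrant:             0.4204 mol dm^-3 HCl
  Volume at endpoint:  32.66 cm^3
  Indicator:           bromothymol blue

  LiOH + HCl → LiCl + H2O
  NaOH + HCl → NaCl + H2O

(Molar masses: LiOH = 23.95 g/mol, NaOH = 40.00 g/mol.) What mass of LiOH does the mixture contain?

0.1488 g

n(HCl) = 0.03266 × 0.4204 = 0.01373 mol
Let x = n(LiOH), y = n(NaOH).
Titrant: 1x + 1y = 0.01373;  mass: 23.95x + 40.00y = 0.4495
Solving, x = 6.212 × 10^-3 mol, y = 7.518 × 10^-3 mol
mass of LiOH = 6.212 × 10^-3 × 23.95 = 0.1488 g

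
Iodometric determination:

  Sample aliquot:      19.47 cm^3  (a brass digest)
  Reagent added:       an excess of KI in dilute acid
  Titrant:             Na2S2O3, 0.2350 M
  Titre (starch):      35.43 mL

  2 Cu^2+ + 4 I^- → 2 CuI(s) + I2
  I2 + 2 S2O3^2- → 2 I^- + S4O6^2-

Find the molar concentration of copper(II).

n(S2O3^2-) = 0.03543 × 0.2350 = 8.326 × 10^-3 mol
n(I2) = n(S2O3^2-)/2 = 4.163 × 10^-3 mol
From the 2:1 ratio, n(Cu2+) in the aliquot = 2/1 × 4.163 × 10^-3 = 8.326 × 10^-3 mol
[Cu2+] = 8.326 × 10^-3 / 0.01947 = 0.4276 mol/L

0.4276 M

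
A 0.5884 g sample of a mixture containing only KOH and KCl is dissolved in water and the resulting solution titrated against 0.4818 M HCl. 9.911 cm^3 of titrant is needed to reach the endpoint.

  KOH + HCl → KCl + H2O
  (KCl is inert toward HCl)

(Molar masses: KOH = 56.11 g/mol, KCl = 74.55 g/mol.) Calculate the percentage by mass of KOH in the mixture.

n(HCl) = 0.009911 × 0.4818 = 4.775 × 10^-3 mol
Let x = n(KOH), y = n(KCl).
Titrant: 1x = 4.775 × 10^-3;  mass: 56.11x + 74.55y = 0.5884
Solving, x = 4.775 × 10^-3 mol, y = 4.299 × 10^-3 mol
mass of KOH = 4.775 × 10^-3 × 56.11 = 0.2679 g
% KOH = 0.2679 / 0.5884 × 100 = 45.54 %

45.54 %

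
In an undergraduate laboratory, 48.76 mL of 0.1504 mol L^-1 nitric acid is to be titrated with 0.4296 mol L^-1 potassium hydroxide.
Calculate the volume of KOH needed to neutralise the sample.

17.07 mL

HNO3 + KOH → KNO3 + H2O
n(HNO3) = 0.04876 L × 0.1504 mol/L = 7.334 × 10^-3 mol
n(KOH) = 7.334 × 10^-3 mol (1:1 stoichiometry)
V(KOH) = 7.334 × 10^-3 mol / 0.4296 mol/L = 0.01707 L = 17.07 mL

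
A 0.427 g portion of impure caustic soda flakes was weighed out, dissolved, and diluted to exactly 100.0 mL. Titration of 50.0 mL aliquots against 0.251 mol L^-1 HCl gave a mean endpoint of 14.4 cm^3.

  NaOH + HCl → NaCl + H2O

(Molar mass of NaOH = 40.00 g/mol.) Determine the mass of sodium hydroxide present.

0.289 g

n(HCl) per titration = 0.0144 × 0.251 = 3.61 × 10^-3 mol
n(NaOH) in each aliquot = 3.61 × 10^-3 mol (1:1 ratio)
n(NaOH) in the whole flask = 3.61 × 10^-3 × 100.0/50.0 = 7.23 × 10^-3 mol
mass of NaOH = 7.23 × 10^-3 × 40.00 = 0.289 g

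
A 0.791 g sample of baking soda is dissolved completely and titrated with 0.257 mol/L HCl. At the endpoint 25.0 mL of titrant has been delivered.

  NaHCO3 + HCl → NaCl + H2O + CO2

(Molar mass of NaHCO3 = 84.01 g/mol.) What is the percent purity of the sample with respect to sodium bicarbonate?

n(HCl) = 0.0250 L × 0.257 mol/L = 6.42 × 10^-3 mol
n(NaHCO3) = 6.42 × 10^-3 mol (1:1 ratio)
mass of NaHCO3 = 6.42 × 10^-3 × 84.01 g/mol = 0.540 g
% NaHCO3 = 0.540 / 0.791 × 100 = 68.2 %

68.2 %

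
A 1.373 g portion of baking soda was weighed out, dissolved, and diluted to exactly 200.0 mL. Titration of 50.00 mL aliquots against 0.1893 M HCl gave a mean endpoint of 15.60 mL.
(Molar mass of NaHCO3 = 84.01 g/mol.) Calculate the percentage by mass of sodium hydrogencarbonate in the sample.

72.28 %

NaHCO3 + HCl → NaCl + H2O + CO2
n(HCl) per titration = 0.01560 × 0.1893 = 2.953 × 10^-3 mol
n(NaHCO3) in each aliquot = 2.953 × 10^-3 mol (1:1 ratio)
n(NaHCO3) in the whole flask = 2.953 × 10^-3 × 200.0/50.00 = 0.01181 mol
mass of NaHCO3 = 0.01181 × 84.01 = 0.9924 g
% NaHCO3 = 0.9924 / 1.373 × 100 = 72.28 %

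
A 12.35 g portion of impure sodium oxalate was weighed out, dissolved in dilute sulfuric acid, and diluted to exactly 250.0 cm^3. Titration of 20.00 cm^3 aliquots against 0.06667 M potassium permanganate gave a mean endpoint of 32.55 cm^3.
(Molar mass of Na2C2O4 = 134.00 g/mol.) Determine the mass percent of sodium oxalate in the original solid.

2 MnO4^- + 5 C2O4^2- + 16 H^+ → 2 Mn^2+ + 10 CO2 + 8 H2O
n(KMnO4) per titration = 0.03255 × 0.06667 = 2.170 × 10^-3 mol
From the 5:2 ratio, n(Na2C2O4) in each aliquot = 5/2 × 2.170 × 10^-3 = 5.425 × 10^-3 mol
n(Na2C2O4) in the whole flask = 5.425 × 10^-3 × 250.0/20.00 = 0.06782 mol
mass of Na2C2O4 = 0.06782 × 134.00 = 9.087 g
% Na2C2O4 = 9.087 / 12.35 × 100 = 73.58 %

73.58 %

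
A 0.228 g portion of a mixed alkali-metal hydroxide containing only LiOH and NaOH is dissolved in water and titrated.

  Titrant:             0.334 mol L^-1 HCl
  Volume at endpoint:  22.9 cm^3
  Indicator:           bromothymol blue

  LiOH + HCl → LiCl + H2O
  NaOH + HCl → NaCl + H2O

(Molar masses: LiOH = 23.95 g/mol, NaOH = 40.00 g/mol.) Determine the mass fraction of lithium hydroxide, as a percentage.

n(HCl) = 0.0229 × 0.334 = 7.65 × 10^-3 mol
Let x = n(LiOH), y = n(NaOH).
Titrant: 1x + 1y = 7.65 × 10^-3;  mass: 23.95x + 40.00y = 0.228
Solving, x = 4.86 × 10^-3 mol, y = 2.79 × 10^-3 mol
mass of LiOH = 4.86 × 10^-3 × 23.95 = 0.116 g
% LiOH = 0.116 / 0.228 × 100 = 51.0 %

51.0 %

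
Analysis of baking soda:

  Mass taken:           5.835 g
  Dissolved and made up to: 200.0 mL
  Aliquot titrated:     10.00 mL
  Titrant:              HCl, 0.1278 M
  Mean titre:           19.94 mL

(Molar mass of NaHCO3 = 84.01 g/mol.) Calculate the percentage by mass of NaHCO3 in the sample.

NaHCO3 + HCl → NaCl + H2O + CO2
n(HCl) per titration = 0.01994 × 0.1278 = 2.548 × 10^-3 mol
n(NaHCO3) in each aliquot = 2.548 × 10^-3 mol (1:1 ratio)
n(NaHCO3) in the whole flask = 2.548 × 10^-3 × 200.0/10.00 = 0.05097 mol
mass of NaHCO3 = 0.05097 × 84.01 = 4.282 g
% NaHCO3 = 4.282 / 5.835 × 100 = 73.38 %

73.38 %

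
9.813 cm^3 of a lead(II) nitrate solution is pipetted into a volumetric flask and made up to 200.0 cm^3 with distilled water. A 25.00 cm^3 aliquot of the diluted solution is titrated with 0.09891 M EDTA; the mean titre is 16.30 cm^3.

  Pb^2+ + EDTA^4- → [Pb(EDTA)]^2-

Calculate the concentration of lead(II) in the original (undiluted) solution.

n(EDTA) = 0.01630 × 0.09891 = 1.612 × 10^-3 mol
n(Pb2+) in the aliquot = 1.612 × 10^-3 mol (1:1 ratio)
[Pb2+]_dilute = 1.612 × 10^-3 / 0.02500 = 0.06449 mol/L
Dilution factor = 200.0 / 9.813 = 20.38
[Pb2+]_stock = 0.06449 × 20.38 = 1.314 mol/L

1.314 M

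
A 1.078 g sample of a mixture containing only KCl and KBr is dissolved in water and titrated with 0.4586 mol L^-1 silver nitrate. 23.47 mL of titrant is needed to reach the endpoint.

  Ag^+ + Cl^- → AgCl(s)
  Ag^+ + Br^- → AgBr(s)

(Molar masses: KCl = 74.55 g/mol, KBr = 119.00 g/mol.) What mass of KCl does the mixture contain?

0.3402 g

n(AgNO3) = 0.02347 × 0.4586 = 0.01076 mol
Let x = n(KCl), y = n(KBr).
Titrant: 1x + 1y = 0.01076;  mass: 74.55x + 119.00y = 1.078
Solving, x = 4.563 × 10^-3 mol, y = 6.200 × 10^-3 mol
mass of KCl = 4.563 × 10^-3 × 74.55 = 0.3402 g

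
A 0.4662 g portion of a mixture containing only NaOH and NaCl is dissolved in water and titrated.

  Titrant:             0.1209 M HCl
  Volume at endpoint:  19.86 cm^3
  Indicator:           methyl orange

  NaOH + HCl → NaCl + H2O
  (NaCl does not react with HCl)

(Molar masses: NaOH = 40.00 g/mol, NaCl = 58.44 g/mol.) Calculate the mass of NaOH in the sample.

n(HCl) = 0.01986 × 0.1209 = 2.401 × 10^-3 mol
Let x = n(NaOH), y = n(NaCl).
Titrant: 1x = 2.401 × 10^-3;  mass: 40.00x + 58.44y = 0.4662
Solving, x = 2.401 × 10^-3 mol, y = 6.334 × 10^-3 mol
mass of NaOH = 2.401 × 10^-3 × 40.00 = 0.09604 g

0.09604 g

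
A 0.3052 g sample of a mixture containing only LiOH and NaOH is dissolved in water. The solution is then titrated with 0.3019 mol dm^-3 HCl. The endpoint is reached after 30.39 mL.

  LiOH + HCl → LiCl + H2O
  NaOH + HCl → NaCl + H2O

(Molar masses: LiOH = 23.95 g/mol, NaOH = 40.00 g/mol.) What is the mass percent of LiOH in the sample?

30.21 %

n(HCl) = 0.03039 × 0.3019 = 9.175 × 10^-3 mol
Let x = n(LiOH), y = n(NaOH).
Titrant: 1x + 1y = 9.175 × 10^-3;  mass: 23.95x + 40.00y = 0.3052
Solving, x = 3.850 × 10^-3 mol, y = 5.325 × 10^-3 mol
mass of LiOH = 3.850 × 10^-3 × 23.95 = 0.09220 g
% LiOH = 0.09220 / 0.3052 × 100 = 30.21 %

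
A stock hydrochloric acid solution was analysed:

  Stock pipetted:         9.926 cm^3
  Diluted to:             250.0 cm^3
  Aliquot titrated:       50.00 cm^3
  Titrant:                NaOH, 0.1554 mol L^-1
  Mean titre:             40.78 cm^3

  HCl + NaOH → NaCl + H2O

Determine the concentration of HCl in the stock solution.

n(NaOH) = 0.04078 × 0.1554 = 6.337 × 10^-3 mol
n(HCl) in the aliquot = 6.337 × 10^-3 mol (1:1 ratio)
[HCl]_dilute = 6.337 × 10^-3 / 0.05000 = 0.1267 mol/L
Dilution factor = 250.0 / 9.926 = 25.19
[HCl]_stock = 0.1267 × 25.19 = 3.192 mol/L

3.192 mol/L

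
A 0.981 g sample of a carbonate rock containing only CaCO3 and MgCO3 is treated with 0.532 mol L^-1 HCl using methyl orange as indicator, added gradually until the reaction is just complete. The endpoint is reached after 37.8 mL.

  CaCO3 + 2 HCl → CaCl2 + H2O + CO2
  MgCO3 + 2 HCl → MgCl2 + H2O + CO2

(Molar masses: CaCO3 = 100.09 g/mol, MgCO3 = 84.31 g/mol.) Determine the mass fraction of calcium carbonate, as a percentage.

86.2 %

n(HCl) = 0.0378 × 0.532 = 0.0201 mol
Let x = n(CaCO3), y = n(MgCO3).
Titrant: 2x + 2y = 0.0201;  mass: 100.09x + 84.31y = 0.981
Solving, x = 8.45 × 10^-3 mol, y = 1.61 × 10^-3 mol
mass of CaCO3 = 8.45 × 10^-3 × 100.09 = 0.845 g
% CaCO3 = 0.845 / 0.981 × 100 = 86.2 %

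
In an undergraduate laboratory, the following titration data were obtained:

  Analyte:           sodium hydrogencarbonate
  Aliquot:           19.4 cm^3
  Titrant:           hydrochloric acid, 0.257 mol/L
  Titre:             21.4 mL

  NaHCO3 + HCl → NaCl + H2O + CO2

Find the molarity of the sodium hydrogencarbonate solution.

n(HCl) = 0.0214 L × 0.257 mol/L = 5.50 × 10^-3 mol
n(NaHCO3) = 5.50 × 10^-3 mol (1:1 mole ratio)
[NaHCO3] = 5.50 × 10^-3 mol / 0.0194 L = 0.283 mol/L

0.283 mol/L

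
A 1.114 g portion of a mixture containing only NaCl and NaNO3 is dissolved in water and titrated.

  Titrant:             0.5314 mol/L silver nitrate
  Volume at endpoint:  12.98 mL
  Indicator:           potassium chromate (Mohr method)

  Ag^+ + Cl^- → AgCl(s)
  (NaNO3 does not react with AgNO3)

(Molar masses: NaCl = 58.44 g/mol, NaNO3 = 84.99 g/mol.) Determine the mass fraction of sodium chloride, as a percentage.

36.18 %

n(AgNO3) = 0.01298 × 0.5314 = 6.898 × 10^-3 mol
Let x = n(NaCl), y = n(NaNO3).
Titrant: 1x = 6.898 × 10^-3;  mass: 58.44x + 84.99y = 1.114
Solving, x = 6.898 × 10^-3 mol, y = 8.365 × 10^-3 mol
mass of NaCl = 6.898 × 10^-3 × 58.44 = 0.4031 g
% NaCl = 0.4031 / 1.114 × 100 = 36.18 %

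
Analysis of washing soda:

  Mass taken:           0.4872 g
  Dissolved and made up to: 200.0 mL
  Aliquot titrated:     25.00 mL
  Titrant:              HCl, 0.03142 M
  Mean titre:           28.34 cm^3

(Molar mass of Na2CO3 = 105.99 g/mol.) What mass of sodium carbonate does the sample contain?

Na2CO3 + 2 HCl → 2 NaCl + H2O + CO2
n(HCl) per titration = 0.02834 × 0.03142 = 8.904 × 10^-4 mol
From the 1:2 ratio, n(Na2CO3) in each aliquot = 1/2 × 8.904 × 10^-4 = 4.452 × 10^-4 mol
n(Na2CO3) in the whole flask = 4.452 × 10^-4 × 200.0/25.00 = 3.562 × 10^-3 mol
mass of Na2CO3 = 3.562 × 10^-3 × 105.99 = 0.3775 g

0.3775 g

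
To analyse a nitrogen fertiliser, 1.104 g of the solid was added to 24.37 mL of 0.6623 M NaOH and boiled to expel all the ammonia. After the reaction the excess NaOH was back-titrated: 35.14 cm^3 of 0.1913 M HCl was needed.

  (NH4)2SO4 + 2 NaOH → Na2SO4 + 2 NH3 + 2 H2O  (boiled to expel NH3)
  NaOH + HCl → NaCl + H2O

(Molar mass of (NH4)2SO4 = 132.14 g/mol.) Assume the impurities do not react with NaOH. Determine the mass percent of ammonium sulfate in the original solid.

n(NaOH) added = 0.02437 × 0.6623 = 0.01614 mol
n(HCl) used in back-titration = 0.03514 × 0.1913 = 6.722 × 10^-3 mol
n(NaOH) left over = 6.722 × 10^-3 mol (1:1 ratio)
n(NaOH) consumed by analyte = 0.01614 − 6.722 × 10^-3 = 9.418 × 10^-3 mol
From the 1:2 ratio, n((NH4)2SO4) = 1/2 × 9.418 × 10^-3 = 4.709 × 10^-3 mol
mass of (NH4)2SO4 = 4.709 × 10^-3 × 132.14 = 0.6222 g
% (NH4)2SO4 = 0.6222 / 1.104 × 100 = 56.36 %

56.36 %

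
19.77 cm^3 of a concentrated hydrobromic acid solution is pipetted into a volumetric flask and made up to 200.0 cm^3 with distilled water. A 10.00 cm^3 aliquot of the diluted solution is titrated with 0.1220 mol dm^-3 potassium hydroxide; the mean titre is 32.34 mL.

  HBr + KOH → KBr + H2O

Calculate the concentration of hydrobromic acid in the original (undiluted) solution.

n(KOH) = 0.03234 × 0.1220 = 3.945 × 10^-3 mol
n(HBr) in the aliquot = 3.945 × 10^-3 mol (1:1 ratio)
[HBr]_dilute = 3.945 × 10^-3 / 0.01000 = 0.3945 mol/L
Dilution factor = 200.0 / 19.77 = 10.12
[HBr]_stock = 0.3945 × 10.12 = 3.991 mol/L

3.991 mol/L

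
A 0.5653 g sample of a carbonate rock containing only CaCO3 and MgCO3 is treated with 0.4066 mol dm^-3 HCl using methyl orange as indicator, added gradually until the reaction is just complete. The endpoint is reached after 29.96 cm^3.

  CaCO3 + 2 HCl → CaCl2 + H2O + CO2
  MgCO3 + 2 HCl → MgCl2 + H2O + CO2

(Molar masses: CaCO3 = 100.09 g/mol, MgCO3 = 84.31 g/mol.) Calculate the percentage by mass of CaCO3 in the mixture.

58.10 %

n(HCl) = 0.02996 × 0.4066 = 0.01218 mol
Let x = n(CaCO3), y = n(MgCO3).
Titrant: 2x + 2y = 0.01218;  mass: 100.09x + 84.31y = 0.5653
Solving, x = 3.281 × 10^-3 mol, y = 2.810 × 10^-3 mol
mass of CaCO3 = 3.281 × 10^-3 × 100.09 = 0.3284 g
% CaCO3 = 0.3284 / 0.5653 × 100 = 58.10 %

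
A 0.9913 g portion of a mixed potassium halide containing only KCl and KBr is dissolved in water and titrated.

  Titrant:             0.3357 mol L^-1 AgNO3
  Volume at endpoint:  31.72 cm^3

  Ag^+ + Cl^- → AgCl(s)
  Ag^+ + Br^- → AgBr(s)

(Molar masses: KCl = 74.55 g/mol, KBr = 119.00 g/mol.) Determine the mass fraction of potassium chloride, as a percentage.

n(AgNO3) = 0.03172 × 0.3357 = 0.01065 mol
Let x = n(KCl), y = n(KBr).
Titrant: 1x + 1y = 0.01065;  mass: 74.55x + 119.00y = 0.9913
Solving, x = 6.206 × 10^-3 mol, y = 4.442 × 10^-3 mol
mass of KCl = 6.206 × 10^-3 × 74.55 = 0.4627 g
% KCl = 0.4627 / 0.9913 × 100 = 46.67 %

46.67 %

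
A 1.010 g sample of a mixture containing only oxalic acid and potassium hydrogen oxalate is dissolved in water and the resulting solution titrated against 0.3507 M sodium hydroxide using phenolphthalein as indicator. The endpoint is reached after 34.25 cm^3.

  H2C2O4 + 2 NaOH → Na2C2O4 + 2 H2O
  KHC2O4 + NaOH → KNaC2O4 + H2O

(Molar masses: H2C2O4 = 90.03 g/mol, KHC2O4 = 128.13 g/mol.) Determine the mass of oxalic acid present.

n(NaOH) = 0.03425 × 0.3507 = 0.01201 mol
Let x = n(H2C2O4), y = n(KHC2O4).
Titrant: 2x + 1y = 0.01201;  mass: 90.03x + 128.13y = 1.010
Solving, x = 3.183 × 10^-3 mol, y = 5.646 × 10^-3 mol
mass of H2C2O4 = 3.183 × 10^-3 × 90.03 = 0.2865 g

0.2865 g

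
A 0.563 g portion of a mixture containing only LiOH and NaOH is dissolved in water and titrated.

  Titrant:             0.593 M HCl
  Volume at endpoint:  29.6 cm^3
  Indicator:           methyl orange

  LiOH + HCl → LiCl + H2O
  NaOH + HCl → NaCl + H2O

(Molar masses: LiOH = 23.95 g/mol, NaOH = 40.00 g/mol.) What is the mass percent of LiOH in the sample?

36.9 %

n(HCl) = 0.0296 × 0.593 = 0.0176 mol
Let x = n(LiOH), y = n(NaOH).
Titrant: 1x + 1y = 0.0176;  mass: 23.95x + 40.00y = 0.563
Solving, x = 8.67 × 10^-3 mol, y = 8.89 × 10^-3 mol
mass of LiOH = 8.67 × 10^-3 × 23.95 = 0.208 g
% LiOH = 0.208 / 0.563 × 100 = 36.9 %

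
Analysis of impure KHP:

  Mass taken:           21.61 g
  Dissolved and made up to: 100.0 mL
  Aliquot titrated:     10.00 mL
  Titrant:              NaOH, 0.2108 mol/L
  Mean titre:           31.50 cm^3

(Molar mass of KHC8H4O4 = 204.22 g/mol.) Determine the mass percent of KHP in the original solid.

KHC8H4O4 + NaOH → KNaC8H4O4 + H2O
n(NaOH) per titration = 0.03150 × 0.2108 = 6.640 × 10^-3 mol
n(KHC8H4O4) in each aliquot = 6.640 × 10^-3 mol (1:1 ratio)
n(KHC8H4O4) in the whole flask = 6.640 × 10^-3 × 100.0/10.00 = 0.06640 mol
mass of KHC8H4O4 = 0.06640 × 204.22 = 13.56 g
% KHC8H4O4 = 13.56 / 21.61 × 100 = 62.75 %

62.75 %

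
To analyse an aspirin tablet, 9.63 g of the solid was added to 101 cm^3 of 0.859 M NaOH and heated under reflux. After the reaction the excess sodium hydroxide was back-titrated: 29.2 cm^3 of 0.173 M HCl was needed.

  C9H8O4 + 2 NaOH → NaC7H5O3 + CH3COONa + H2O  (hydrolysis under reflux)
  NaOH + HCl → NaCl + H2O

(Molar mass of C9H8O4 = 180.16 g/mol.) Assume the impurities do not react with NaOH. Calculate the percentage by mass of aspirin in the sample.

76.4 %

n(NaOH) added = 0.101 × 0.859 = 0.0868 mol
n(HCl) used in back-titration = 0.0292 × 0.173 = 5.05 × 10^-3 mol
n(NaOH) left over = 5.05 × 10^-3 mol (1:1 ratio)
n(NaOH) consumed by analyte = 0.0868 − 5.05 × 10^-3 = 0.0817 mol
From the 1:2 ratio, n(C9H8O4) = 1/2 × 0.0817 = 0.0409 mol
mass of C9H8O4 = 0.0409 × 180.16 = 7.36 g
% C9H8O4 = 7.36 / 9.63 × 100 = 76.4 %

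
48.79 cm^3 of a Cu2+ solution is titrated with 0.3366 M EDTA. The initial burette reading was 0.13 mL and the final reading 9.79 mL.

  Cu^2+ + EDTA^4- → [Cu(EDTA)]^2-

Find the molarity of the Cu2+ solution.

n(EDTA) = 0.009660 L × 0.3366 mol/L = 3.252 × 10^-3 mol
n(Cu2+) = 3.252 × 10^-3 mol (1:1 mole ratio)
[Cu2+] = 3.252 × 10^-3 mol / 0.04879 L = 0.06664 mol/L

0.06664 M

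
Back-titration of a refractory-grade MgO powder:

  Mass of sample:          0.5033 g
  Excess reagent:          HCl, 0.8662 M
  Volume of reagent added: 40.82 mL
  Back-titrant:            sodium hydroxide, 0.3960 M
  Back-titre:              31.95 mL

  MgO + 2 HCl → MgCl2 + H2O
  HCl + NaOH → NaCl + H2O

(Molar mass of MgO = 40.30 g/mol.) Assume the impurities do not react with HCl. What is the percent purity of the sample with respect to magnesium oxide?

n(HCl) added = 0.04082 × 0.8662 = 0.03536 mol
n(NaOH) used in back-titration = 0.03195 × 0.3960 = 0.01265 mol
n(HCl) left over = 0.01265 mol (1:1 ratio)
n(HCl) consumed by analyte = 0.03536 − 0.01265 = 0.02271 mol
From the 1:2 ratio, n(MgO) = 1/2 × 0.02271 = 0.01135 mol
mass of MgO = 0.01135 × 40.30 = 0.4575 g
% MgO = 0.4575 / 0.5033 × 100 = 90.91 %

90.91 %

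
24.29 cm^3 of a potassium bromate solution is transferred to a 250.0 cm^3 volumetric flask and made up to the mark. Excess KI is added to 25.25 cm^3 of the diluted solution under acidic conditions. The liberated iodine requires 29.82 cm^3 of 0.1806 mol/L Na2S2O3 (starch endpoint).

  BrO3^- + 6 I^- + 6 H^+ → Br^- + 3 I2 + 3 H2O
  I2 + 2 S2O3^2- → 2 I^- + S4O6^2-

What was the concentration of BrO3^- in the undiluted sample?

0.3659 mol/L

n(S2O3^2-) = 0.02982 × 0.1806 = 5.385 × 10^-3 mol
n(I2) = n(S2O3^2-)/2 = 2.693 × 10^-3 mol
From the 1:3 ratio, n(BrO3^-) in the aliquot = 1/3 × 2.693 × 10^-3 = 8.976 × 10^-4 mol
[BrO3^-]_dilute = 8.976 × 10^-4 / 0.02525 = 0.03555 mol/L
[BrO3^-]_original = 0.03555 × 250.0/24.29 = 0.3659 mol/L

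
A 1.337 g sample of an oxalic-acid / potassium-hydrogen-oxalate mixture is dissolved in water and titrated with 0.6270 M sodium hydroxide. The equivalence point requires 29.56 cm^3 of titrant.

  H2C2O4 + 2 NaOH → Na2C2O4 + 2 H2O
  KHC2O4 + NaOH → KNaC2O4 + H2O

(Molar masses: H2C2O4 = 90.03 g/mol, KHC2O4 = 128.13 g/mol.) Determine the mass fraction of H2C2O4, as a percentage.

n(NaOH) = 0.02956 × 0.6270 = 0.01853 mol
Let x = n(H2C2O4), y = n(KHC2O4).
Titrant: 2x + 1y = 0.01853;  mass: 90.03x + 128.13y = 1.337
Solving, x = 6.243 × 10^-3 mol, y = 6.048 × 10^-3 mol
mass of H2C2O4 = 6.243 × 10^-3 × 90.03 = 0.5621 g
% H2C2O4 = 0.5621 / 1.337 × 100 = 42.04 %

42.04 %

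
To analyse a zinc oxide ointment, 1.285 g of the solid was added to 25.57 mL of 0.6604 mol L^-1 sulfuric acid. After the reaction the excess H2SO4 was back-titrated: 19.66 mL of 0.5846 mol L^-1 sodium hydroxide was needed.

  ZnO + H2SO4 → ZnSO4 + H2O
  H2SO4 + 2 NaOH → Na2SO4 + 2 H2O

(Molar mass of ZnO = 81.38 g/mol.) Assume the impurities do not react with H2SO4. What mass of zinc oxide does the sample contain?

n(H2SO4) added = 0.02557 × 0.6604 = 0.01689 mol
n(NaOH) used in back-titration = 0.01966 × 0.5846 = 0.01149 mol
From the 1:2 ratio, n(H2SO4) left over = 1/2 × 0.01149 = 5.747 × 10^-3 mol
n(H2SO4) consumed by analyte = 0.01689 − 5.747 × 10^-3 = 0.01114 mol
n(ZnO) = 0.01114 mol (1:1 ratio)
mass of ZnO = 0.01114 × 81.38 = 0.9066 g

0.9066 g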